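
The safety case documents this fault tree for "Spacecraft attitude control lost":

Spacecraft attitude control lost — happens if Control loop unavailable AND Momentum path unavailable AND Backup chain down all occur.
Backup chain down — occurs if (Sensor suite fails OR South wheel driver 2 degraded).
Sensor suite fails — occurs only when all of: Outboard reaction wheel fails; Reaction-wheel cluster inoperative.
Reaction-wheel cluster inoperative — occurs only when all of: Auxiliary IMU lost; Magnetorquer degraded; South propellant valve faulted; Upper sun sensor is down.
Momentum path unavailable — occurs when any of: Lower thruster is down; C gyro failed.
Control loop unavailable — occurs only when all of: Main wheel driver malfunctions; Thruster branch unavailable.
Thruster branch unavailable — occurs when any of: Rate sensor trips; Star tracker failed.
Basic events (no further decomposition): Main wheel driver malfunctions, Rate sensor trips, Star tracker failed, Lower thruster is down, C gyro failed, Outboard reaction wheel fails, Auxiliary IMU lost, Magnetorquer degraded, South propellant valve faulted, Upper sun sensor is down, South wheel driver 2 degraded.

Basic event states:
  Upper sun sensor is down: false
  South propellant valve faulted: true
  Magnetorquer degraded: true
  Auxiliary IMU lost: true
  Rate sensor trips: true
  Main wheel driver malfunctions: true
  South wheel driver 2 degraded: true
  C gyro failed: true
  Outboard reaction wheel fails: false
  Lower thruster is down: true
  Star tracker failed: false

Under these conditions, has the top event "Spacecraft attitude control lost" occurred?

Thruster branch unavailable [OR]: Rate sensor trips=occurs, Star tracker failed=not → at least one input occurs → occurs.
Control loop unavailable [AND]: Main wheel driver malfunctions=occurs, Thruster branch unavailable=occurs → all inputs occur → occurs.
Momentum path unavailable [OR]: Lower thruster is down=occurs, C gyro failed=occurs → at least one input occurs → occurs.
Reaction-wheel cluster inoperative [AND]: Auxiliary IMU lost=occurs, Magnetorquer degraded=occurs, South propellant valve faulted=occurs, Upper sun sensor is down=not → not all inputs occur → does not occur.
Sensor suite fails [AND]: Outboard reaction wheel fails=not, Reaction-wheel cluster inoperative=not → not all inputs occur → does not occur.
Backup chain down [OR]: Sensor suite fails=not, South wheel driver 2 degraded=occurs → at least one input occurs → occurs.
Spacecraft attitude control lost [AND]: Control loop unavailable=occurs, Momentum path unavailable=occurs, Backup chain down=occurs → all inputs occur → occurs.

Yes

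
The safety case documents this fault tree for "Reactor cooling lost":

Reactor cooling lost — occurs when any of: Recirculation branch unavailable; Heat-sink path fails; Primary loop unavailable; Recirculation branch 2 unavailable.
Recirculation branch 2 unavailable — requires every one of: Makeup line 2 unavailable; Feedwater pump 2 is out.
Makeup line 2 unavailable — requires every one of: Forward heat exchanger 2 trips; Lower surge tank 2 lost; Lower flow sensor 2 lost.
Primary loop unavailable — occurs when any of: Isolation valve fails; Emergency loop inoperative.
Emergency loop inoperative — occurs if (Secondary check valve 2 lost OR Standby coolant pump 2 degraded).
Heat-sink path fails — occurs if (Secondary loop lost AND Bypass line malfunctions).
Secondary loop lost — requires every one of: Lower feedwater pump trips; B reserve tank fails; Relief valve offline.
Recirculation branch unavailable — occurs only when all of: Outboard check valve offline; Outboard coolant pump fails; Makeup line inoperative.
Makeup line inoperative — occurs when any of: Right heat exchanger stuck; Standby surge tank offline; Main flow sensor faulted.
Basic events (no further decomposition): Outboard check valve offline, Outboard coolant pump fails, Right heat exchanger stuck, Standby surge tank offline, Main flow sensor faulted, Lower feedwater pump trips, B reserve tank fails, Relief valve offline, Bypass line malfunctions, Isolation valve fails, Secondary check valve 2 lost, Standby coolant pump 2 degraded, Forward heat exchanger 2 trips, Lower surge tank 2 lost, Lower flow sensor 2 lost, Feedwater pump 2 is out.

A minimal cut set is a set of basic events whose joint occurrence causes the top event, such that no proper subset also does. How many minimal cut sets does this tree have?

Makeup line inoperative [OR]: union of children's cut sets → 3 cut set(s).
Recirculation branch unavailable [AND]: one cut set from each child combined → 1 × 1 × 3 = 3 cut set(s).
Secondary loop lost [AND]: one cut set from each child combined → 1 × 1 × 1 = 1 cut set(s).
Heat-sink path fails [AND]: one cut set from each child combined → 1 × 1 = 1 cut set(s).
Emergency loop inoperative [OR]: union of children's cut sets → 2 cut set(s).
Primary loop unavailable [OR]: union of children's cut sets → 3 cut set(s).
Makeup line 2 unavailable [AND]: one cut set from each child combined → 1 × 1 × 1 = 1 cut set(s).
Recirculation branch 2 unavailable [AND]: one cut set from each child combined → 1 × 1 = 1 cut set(s).
Reactor cooling lost [OR]: union of children's cut sets → 8 cut set(s).
Minimal cut sets: {Outboard check valve offline, Outboard coolant pump fails, Right heat exchanger stuck}; {Outboard check valve offline, Outboard coolant pump fails, Standby surge tank offline}; {Main flow sensor faulted, Outboard check valve offline, Outboard coolant pump fails}; {B reserve tank fails, Bypass line malfunctions, Lower feedwater pump trips, Relief valve offline}; {Isolation valve fails}; {Secondary check valve 2 lost}; {Standby coolant pump 2 degraded}; {Feedwater pump 2 is out, Forward heat exchanger 2 trips, Lower flow sensor 2 lost, Lower surge tank 2 lost}.

8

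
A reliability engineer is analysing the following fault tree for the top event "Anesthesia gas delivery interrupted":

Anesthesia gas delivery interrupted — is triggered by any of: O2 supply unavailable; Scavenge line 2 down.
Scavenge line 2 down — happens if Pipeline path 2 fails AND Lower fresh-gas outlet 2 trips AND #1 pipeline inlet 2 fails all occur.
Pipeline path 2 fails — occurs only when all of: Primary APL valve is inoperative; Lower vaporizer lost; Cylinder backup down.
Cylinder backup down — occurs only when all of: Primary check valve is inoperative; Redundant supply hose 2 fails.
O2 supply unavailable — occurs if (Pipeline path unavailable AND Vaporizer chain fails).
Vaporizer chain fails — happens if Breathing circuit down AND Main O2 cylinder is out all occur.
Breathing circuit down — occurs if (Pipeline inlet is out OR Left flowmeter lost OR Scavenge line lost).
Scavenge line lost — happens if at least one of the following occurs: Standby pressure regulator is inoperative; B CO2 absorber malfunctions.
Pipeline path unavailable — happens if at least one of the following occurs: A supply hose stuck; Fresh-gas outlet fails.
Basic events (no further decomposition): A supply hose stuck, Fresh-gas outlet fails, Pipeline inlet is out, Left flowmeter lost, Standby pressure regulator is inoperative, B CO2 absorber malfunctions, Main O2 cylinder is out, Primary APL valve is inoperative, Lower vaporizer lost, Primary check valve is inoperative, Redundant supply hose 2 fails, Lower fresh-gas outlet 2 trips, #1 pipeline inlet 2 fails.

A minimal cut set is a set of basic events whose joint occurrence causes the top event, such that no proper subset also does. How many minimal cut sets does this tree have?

9

Pipeline path unavailable [OR]: union of children's cut sets → 2 cut set(s).
Scavenge line lost [OR]: union of children's cut sets → 2 cut set(s).
Breathing circuit down [OR]: union of children's cut sets → 4 cut set(s).
Vaporizer chain fails [AND]: one cut set from each child combined → 4 × 1 = 4 cut set(s).
O2 supply unavailable [AND]: one cut set from each child combined → 2 × 4 = 8 cut set(s).
Cylinder backup down [AND]: one cut set from each child combined → 1 × 1 = 1 cut set(s).
Pipeline path 2 fails [AND]: one cut set from each child combined → 1 × 1 × 1 = 1 cut set(s).
Scavenge line 2 down [AND]: one cut set from each child combined → 1 × 1 × 1 = 1 cut set(s).
Anesthesia gas delivery interrupted [OR]: union of children's cut sets → 9 cut set(s).
Minimal cut sets: {A supply hose stuck, Main O2 cylinder is out, Pipeline inlet is out}; {A supply hose stuck, Left flowmeter lost, Main O2 cylinder is out}; {A supply hose stuck, Main O2 cylinder is out, Standby pressure regulator is inoperative}; {A supply hose stuck, B CO2 absorber malfunctions, Main O2 cylinder is out}; {Fresh-gas outlet fails, Main O2 cylinder is out, Pipeline inlet is out}; {Fresh-gas outlet fails, Left flowmeter lost, Main O2 cylinder is out}; {Fresh-gas outlet fails, Main O2 cylinder is out, Standby pressure regulator is inoperative}; {B CO2 absorber malfunctions, Fresh-gas outlet fails, Main O2 cylinder is out}; {#1 pipeline inlet 2 fails, Lower fresh-gas outlet 2 trips, Lower vaporizer lost, Primary APL valve is inoperative, Primary check valve is inoperative, Redundant supply hose 2 fails}.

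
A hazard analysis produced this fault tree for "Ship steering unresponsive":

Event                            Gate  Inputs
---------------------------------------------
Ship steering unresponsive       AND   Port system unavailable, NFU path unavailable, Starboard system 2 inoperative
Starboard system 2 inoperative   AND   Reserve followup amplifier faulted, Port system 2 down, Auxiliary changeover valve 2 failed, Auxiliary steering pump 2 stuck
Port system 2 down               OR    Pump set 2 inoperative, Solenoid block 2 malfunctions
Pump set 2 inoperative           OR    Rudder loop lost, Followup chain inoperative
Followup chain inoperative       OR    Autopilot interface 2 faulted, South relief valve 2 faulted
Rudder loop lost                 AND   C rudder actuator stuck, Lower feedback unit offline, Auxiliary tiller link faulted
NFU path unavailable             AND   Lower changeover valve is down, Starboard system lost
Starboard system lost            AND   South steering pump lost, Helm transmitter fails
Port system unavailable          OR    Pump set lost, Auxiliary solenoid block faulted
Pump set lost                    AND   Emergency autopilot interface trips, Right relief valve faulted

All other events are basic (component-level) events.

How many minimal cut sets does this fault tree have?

Pump set lost [AND]: one cut set from each child combined → 1 × 1 = 1 cut set(s).
Port system unavailable [OR]: union of children's cut sets → 2 cut set(s).
Starboard system lost [AND]: one cut set from each child combined → 1 × 1 = 1 cut set(s).
NFU path unavailable [AND]: one cut set from each child combined → 1 × 1 = 1 cut set(s).
Rudder loop lost [AND]: one cut set from each child combined → 1 × 1 × 1 = 1 cut set(s).
Followup chain inoperative [OR]: union of children's cut sets → 2 cut set(s).
Pump set 2 inoperative [OR]: union of children's cut sets → 3 cut set(s).
Port system 2 down [OR]: union of children's cut sets → 4 cut set(s).
Starboard system 2 inoperative [AND]: one cut set from each child combined → 1 × 4 × 1 × 1 = 4 cut set(s).
Ship steering unresponsive [AND]: one cut set from each child combined → 2 × 1 × 4 = 8 cut set(s).
Minimal cut sets: {Auxiliary changeover valve 2 failed, Auxiliary steering pump 2 stuck, Auxiliary tiller link faulted, C rudder actuator stuck, Emergency autopilot interface trips, Helm transmitter fails, Lower changeover valve is down, Lower feedback unit offline, Reserve followup amplifier faulted, Right relief valve faulted, South steering pump lost}; {Autopilot interface 2 faulted, Auxiliary changeover valve 2 failed, Auxiliary steering pump 2 stuck, Emergency autopilot interface trips, Helm transmitter fails, Lower changeover valve is down, Reserve followup amplifier faulted, Right relief valve faulted, South steering pump lost}; {Auxiliary changeover valve 2 failed, Auxiliary steering pump 2 stuck, Emergency autopilot interface trips, Helm transmitter fails, Lower changeover valve is down, Reserve followup amplifier faulted, Right relief valve faulted, South relief valve 2 faulted, South steering pump lost}; {Auxiliary changeover valve 2 failed, Auxiliary steering pump 2 stuck, Emergency autopilot interface trips, Helm transmitter fails, Lower changeover valve is down, Reserve followup amplifier faulted, Right relief valve faulted, Solenoid block 2 malfunctions, South steering pump lost}; {Auxiliary changeover valve 2 failed, Auxiliary solenoid block faulted, Auxiliary steering pump 2 stuck, Auxiliary tiller link faulted, C rudder actuator stuck, Helm transmitter fails, Lower changeover valve is down, Lower feedback unit offline, Reserve followup amplifier faulted, South steering pump lost}; {Autopilot interface 2 faulted, Auxiliary changeover valve 2 failed, Auxiliary solenoid block faulted, Auxiliary steering pump 2 stuck, Helm transmitter fails, Lower changeover valve is down, Reserve followup amplifier faulted, South steering pump lost}; {Auxiliary changeover valve 2 failed, Auxiliary solenoid block faulted, Auxiliary steering pump 2 stuck, Helm transmitter fails, Lower changeover valve is down, Reserve followup amplifier faulted, South relief valve 2 faulted, South steering pump lost}; {Auxiliary changeover valve 2 failed, Auxiliary solenoid block faulted, Auxiliary steering pump 2 stuck, Helm transmitter fails, Lower changeover valve is down, Reserve followup amplifier faulted, Solenoid block 2 malfunctions, South steering pump lost}.

8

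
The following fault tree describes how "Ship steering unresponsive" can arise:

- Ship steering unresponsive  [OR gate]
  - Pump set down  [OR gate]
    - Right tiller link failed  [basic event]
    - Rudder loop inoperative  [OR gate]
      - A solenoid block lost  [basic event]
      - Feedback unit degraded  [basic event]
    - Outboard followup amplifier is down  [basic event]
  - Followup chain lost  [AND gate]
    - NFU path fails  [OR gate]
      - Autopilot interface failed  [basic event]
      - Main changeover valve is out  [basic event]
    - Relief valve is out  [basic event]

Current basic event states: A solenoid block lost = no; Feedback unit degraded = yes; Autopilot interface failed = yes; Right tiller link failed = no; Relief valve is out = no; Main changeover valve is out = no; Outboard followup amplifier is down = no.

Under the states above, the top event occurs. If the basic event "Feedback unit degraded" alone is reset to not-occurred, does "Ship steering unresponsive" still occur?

No

Counterfactual: set "Feedback unit degraded" to not occurred.
Rudder loop inoperative [OR]: A solenoid block lost=not, Feedback unit degraded=not → no input occurs → does not occur.
Pump set down [OR]: Right tiller link failed=not, Rudder loop inoperative=not, Outboard followup amplifier is down=not → no input occurs → does not occur.
NFU path fails [OR]: Autopilot interface failed=occurs, Main changeover valve is out=not → at least one input occurs → occurs.
Followup chain lost [AND]: NFU path fails=occurs, Relief valve is out=not → not all inputs occur → does not occur.
Ship steering unresponsive [OR]: Pump set down=not, Followup chain lost=not → no input occurs → does not occur.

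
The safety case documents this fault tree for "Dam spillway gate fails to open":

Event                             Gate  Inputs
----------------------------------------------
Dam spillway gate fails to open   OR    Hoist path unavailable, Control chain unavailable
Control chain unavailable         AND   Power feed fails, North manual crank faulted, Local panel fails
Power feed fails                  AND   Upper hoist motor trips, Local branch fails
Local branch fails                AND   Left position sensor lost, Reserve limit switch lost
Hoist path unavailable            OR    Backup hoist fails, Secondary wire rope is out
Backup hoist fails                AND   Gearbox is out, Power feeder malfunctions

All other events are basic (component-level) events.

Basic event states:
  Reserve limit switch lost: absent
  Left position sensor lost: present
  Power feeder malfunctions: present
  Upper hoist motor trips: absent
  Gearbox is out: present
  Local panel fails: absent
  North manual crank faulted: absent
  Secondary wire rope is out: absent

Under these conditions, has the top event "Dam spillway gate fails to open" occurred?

Yes

Backup hoist fails [AND]: Gearbox is out=occurs, Power feeder malfunctions=occurs → all inputs occur → occurs.
Hoist path unavailable [OR]: Backup hoist fails=occurs, Secondary wire rope is out=not → at least one input occurs → occurs.
Local branch fails [AND]: Left position sensor lost=occurs, Reserve limit switch lost=not → not all inputs occur → does not occur.
Power feed fails [AND]: Upper hoist motor trips=not, Local branch fails=not → not all inputs occur → does not occur.
Control chain unavailable [AND]: Power feed fails=not, North manual crank faulted=not, Local panel fails=not → not all inputs occur → does not occur.
Dam spillway gate fails to open [OR]: Hoist path unavailable=occurs, Control chain unavailable=not → at least one input occurs → occurs.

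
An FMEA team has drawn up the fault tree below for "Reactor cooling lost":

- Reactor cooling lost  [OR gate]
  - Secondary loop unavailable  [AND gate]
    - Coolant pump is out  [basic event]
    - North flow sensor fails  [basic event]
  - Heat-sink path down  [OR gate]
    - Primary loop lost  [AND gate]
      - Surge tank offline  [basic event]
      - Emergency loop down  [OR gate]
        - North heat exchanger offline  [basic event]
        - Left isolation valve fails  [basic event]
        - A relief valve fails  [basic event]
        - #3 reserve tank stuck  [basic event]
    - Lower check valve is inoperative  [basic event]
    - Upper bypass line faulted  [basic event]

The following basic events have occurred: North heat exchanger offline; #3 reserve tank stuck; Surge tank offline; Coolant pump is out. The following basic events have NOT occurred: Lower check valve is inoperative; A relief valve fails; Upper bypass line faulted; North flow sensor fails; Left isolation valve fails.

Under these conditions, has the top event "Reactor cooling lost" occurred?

Secondary loop unavailable [AND]: Coolant pump is out=occurs, North flow sensor fails=not → not all inputs occur → does not occur.
Emergency loop down [OR]: North heat exchanger offline=occurs, Left isolation valve fails=not, A relief valve fails=not, #3 reserve tank stuck=occurs → at least one input occurs → occurs.
Primary loop lost [AND]: Surge tank offline=occurs, Emergency loop down=occurs → all inputs occur → occurs.
Heat-sink path down [OR]: Primary loop lost=occurs, Lower check valve is inoperative=not, Upper bypass line faulted=not → at least one input occurs → occurs.
Reactor cooling lost [OR]: Secondary loop unavailable=not, Heat-sink path down=occurs → at least one input occurs → occurs.

Yes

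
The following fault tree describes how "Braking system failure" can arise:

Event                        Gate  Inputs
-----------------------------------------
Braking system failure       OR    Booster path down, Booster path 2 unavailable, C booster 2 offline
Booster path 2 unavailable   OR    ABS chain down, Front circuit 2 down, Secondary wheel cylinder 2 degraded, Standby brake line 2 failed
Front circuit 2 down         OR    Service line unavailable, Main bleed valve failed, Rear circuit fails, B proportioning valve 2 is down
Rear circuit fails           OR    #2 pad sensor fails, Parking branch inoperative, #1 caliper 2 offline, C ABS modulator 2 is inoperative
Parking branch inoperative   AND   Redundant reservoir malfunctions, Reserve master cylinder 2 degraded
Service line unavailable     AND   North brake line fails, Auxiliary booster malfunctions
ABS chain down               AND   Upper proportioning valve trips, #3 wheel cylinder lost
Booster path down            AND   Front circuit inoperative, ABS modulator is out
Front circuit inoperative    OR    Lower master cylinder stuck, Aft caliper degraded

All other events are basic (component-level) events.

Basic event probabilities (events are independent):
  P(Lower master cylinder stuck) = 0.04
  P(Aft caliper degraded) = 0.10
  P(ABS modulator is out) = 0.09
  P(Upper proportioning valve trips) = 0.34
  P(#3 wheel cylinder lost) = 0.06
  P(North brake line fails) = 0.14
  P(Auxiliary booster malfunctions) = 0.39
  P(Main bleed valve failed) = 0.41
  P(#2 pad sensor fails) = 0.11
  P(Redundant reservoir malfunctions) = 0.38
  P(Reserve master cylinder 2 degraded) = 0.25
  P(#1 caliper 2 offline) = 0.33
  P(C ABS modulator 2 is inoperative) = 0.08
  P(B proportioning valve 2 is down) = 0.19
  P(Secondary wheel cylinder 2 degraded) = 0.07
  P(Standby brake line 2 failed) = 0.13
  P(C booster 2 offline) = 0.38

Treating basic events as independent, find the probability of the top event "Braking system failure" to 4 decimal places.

P(Front circuit inoperative) [OR] = 1 − (1−0.04) × (1−0.10) = 0.136000
P(Booster path down) [AND] = 0.136000 × 0.09 = 0.012240
P(ABS chain down) [AND] = 0.34 × 0.06 = 0.020400
P(Service line unavailable) [AND] = 0.14 × 0.39 = 0.054600
P(Parking branch inoperative) [AND] = 0.38 × 0.25 = 0.095000
P(Rear circuit fails) [OR] = 1 − (1−0.11) × (1−0.095000) × (1−0.33) × (1−0.08) = 0.503521
P(Front circuit 2 down) [OR] = 1 − (1−0.054600) × (1−0.41) × (1−0.503521) × (1−0.19) = 0.775687
P(Booster path 2 unavailable) [OR] = 1 − (1−0.020400) × (1−0.775687) × (1−0.07) × (1−0.13) = 0.822211
P(Braking system failure) [OR] = 1 − (1−0.012240) × (1−0.822211) × (1−0.38) = 0.891120
Rounded to 4 decimal places: P(Braking system failure) ≈ 0.8911.

0.8911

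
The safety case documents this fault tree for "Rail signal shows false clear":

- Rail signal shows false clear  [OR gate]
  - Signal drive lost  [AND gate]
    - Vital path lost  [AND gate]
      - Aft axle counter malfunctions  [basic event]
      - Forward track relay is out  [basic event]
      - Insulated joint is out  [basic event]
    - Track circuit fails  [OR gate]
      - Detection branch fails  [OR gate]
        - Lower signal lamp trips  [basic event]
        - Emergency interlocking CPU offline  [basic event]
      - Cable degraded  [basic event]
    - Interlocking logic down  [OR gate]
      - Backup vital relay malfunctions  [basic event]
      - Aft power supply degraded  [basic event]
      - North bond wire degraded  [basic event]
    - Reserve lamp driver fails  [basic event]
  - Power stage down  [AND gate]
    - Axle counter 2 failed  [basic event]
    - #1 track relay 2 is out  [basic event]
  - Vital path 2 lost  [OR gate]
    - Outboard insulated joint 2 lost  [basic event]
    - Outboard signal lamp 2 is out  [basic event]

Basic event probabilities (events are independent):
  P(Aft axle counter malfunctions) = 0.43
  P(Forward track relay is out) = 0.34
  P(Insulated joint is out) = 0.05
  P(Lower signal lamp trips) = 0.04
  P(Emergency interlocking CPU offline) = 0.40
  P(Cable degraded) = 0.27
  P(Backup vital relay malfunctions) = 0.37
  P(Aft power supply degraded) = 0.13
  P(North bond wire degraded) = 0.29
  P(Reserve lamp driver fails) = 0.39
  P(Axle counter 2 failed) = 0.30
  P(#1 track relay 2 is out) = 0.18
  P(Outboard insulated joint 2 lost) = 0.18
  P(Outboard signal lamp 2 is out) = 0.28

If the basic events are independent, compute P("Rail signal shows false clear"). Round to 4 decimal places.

P(Vital path lost) [AND] = 0.43 × 0.34 × 0.05 = 0.007310
P(Detection branch fails) [OR] = 1 − (1−0.04) × (1−0.40) = 0.424000
P(Track circuit fails) [OR] = 1 − (1−0.424000) × (1−0.27) = 0.579520
P(Interlocking logic down) [OR] = 1 − (1−0.37) × (1−0.13) × (1−0.29) = 0.610849
P(Signal drive lost) [AND] = 0.007310 × 0.579520 × 0.610849 × 0.39 = 0.001009
P(Power stage down) [AND] = 0.30 × 0.18 = 0.054000
P(Vital path 2 lost) [OR] = 1 − (1−0.18) × (1−0.28) = 0.409600
P(Rail signal shows false clear) [OR] = 1 − (1−0.001009) × (1−0.054000) × (1−0.409600) = 0.442045
Rounded to 4 decimal places: P(Rail signal shows false clear) ≈ 0.4420.

0.4420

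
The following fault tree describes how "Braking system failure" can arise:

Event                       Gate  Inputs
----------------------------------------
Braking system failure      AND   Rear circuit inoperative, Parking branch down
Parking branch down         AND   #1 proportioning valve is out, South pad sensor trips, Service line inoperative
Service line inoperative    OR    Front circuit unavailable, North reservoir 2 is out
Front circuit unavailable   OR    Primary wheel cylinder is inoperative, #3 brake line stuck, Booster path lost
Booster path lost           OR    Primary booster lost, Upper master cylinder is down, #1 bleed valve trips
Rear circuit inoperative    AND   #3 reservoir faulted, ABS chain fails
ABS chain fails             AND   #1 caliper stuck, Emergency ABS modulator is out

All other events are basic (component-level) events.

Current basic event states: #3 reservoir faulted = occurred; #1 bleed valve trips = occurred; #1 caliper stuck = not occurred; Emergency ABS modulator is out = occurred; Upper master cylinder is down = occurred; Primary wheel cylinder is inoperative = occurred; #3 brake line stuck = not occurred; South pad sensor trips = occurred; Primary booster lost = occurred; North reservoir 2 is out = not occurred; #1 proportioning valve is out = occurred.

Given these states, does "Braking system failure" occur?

ABS chain fails [AND]: #1 caliper stuck=not, Emergency ABS modulator is out=occurs → not all inputs occur → does not occur.
Rear circuit inoperative [AND]: #3 reservoir faulted=occurs, ABS chain fails=not → not all inputs occur → does not occur.
Booster path lost [OR]: Primary booster lost=occurs, Upper master cylinder is down=occurs, #1 bleed valve trips=occurs → at least one input occurs → occurs.
Front circuit unavailable [OR]: Primary wheel cylinder is inoperative=occurs, #3 brake line stuck=not, Booster path lost=occurs → at least one input occurs → occurs.
Service line inoperative [OR]: Front circuit unavailable=occurs, North reservoir 2 is out=not → at least one input occurs → occurs.
Parking branch down [AND]: #1 proportioning valve is out=occurs, South pad sensor trips=occurs, Service line inoperative=occurs → all inputs occur → occurs.
Braking system failure [AND]: Rear circuit inoperative=not, Parking branch down=occurs → not all inputs occur → does not occur.

No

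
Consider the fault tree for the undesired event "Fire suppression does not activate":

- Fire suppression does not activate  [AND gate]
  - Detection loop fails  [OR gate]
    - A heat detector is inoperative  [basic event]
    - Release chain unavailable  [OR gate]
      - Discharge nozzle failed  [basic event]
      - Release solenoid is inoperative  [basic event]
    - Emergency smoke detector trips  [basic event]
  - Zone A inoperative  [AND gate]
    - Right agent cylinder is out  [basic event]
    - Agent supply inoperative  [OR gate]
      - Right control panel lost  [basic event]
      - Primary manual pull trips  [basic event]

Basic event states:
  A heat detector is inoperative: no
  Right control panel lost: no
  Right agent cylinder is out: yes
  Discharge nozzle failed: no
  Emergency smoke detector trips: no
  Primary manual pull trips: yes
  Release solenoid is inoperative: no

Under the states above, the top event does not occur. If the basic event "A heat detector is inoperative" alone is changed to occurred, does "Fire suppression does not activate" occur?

Yes

Counterfactual: set "A heat detector is inoperative" to occurred.
Release chain unavailable [OR]: Discharge nozzle failed=not, Release solenoid is inoperative=not → no input occurs → does not occur.
Detection loop fails [OR]: A heat detector is inoperative=occurs, Release chain unavailable=not, Emergency smoke detector trips=not → at least one input occurs → occurs.
Agent supply inoperative [OR]: Right control panel lost=not, Primary manual pull trips=occurs → at least one input occurs → occurs.
Zone A inoperative [AND]: Right agent cylinder is out=occurs, Agent supply inoperative=occurs → all inputs occur → occurs.
Fire suppression does not activate [AND]: Detection loop fails=occurs, Zone A inoperative=occurs → all inputs occur → occurs.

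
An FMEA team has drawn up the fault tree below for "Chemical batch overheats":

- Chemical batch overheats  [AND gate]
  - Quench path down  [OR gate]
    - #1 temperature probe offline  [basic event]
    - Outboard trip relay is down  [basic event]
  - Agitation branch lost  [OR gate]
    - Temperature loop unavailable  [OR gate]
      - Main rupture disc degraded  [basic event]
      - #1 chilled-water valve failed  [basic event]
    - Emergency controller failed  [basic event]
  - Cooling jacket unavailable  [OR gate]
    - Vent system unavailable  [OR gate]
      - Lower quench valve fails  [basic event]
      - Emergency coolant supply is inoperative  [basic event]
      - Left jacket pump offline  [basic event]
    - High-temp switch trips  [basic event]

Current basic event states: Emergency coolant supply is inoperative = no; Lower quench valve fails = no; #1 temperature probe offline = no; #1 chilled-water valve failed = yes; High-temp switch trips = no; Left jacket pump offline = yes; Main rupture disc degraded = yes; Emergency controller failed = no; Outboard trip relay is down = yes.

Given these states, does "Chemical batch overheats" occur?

Yes

Quench path down [OR]: #1 temperature probe offline=not, Outboard trip relay is down=occurs → at least one input occurs → occurs.
Temperature loop unavailable [OR]: Main rupture disc degraded=occurs, #1 chilled-water valve failed=occurs → at least one input occurs → occurs.
Agitation branch lost [OR]: Temperature loop unavailable=occurs, Emergency controller failed=not → at least one input occurs → occurs.
Vent system unavailable [OR]: Lower quench valve fails=not, Emergency coolant supply is inoperative=not, Left jacket pump offline=occurs → at least one input occurs → occurs.
Cooling jacket unavailable [OR]: Vent system unavailable=occurs, High-temp switch trips=not → at least one input occurs → occurs.
Chemical batch overheats [AND]: Quench path down=occurs, Agitation branch lost=occurs, Cooling jacket unavailable=occurs → all inputs occur → occurs.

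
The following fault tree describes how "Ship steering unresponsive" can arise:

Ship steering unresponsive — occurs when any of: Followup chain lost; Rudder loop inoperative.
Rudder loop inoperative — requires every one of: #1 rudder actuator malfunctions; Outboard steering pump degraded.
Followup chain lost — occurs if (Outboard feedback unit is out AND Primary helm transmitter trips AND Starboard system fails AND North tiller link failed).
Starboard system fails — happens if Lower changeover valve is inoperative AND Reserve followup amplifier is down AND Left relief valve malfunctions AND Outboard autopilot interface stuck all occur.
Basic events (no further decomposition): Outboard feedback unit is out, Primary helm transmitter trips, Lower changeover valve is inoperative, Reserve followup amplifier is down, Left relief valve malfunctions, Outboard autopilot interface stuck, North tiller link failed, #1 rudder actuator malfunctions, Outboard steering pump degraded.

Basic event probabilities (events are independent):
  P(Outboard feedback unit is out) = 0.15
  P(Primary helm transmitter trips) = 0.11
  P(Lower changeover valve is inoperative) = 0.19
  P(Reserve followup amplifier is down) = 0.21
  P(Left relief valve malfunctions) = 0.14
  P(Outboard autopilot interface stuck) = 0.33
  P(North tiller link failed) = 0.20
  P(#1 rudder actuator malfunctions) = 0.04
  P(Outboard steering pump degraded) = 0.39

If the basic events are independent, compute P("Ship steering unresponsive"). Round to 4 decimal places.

P(Starboard system fails) [AND] = 0.19 × 0.21 × 0.14 × 0.33 = 0.001843
P(Followup chain lost) [AND] = 0.15 × 0.11 × 0.001843 × 0.20 = 0.000006
P(Rudder loop inoperative) [AND] = 0.04 × 0.39 = 0.015600
P(Ship steering unresponsive) [OR] = 1 − (1−0.000006) × (1−0.015600) = 0.015606
Rounded to 4 decimal places: P(Ship steering unresponsive) ≈ 0.0156.

0.0156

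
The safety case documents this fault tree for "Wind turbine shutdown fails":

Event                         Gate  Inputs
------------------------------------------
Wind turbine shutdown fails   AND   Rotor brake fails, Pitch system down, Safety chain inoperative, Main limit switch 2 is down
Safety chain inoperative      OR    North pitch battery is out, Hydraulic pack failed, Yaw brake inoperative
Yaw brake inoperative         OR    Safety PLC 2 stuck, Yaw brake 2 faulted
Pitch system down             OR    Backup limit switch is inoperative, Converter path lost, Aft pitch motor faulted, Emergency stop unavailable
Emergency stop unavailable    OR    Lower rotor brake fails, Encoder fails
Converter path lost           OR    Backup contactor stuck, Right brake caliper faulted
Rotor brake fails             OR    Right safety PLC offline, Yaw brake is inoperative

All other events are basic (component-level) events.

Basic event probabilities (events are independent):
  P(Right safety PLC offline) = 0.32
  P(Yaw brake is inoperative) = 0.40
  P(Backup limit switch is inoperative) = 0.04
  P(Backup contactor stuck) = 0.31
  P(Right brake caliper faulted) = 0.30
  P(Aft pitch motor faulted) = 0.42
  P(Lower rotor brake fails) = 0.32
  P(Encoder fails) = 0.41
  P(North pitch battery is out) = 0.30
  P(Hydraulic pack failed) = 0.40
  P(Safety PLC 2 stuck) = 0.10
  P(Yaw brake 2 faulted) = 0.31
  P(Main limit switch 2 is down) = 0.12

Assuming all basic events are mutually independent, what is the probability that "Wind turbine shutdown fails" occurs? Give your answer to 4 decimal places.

0.0468

P(Rotor brake fails) [OR] = 1 − (1−0.32) × (1−0.40) = 0.592000
P(Converter path lost) [OR] = 1 − (1−0.31) × (1−0.30) = 0.517000
P(Emergency stop unavailable) [OR] = 1 − (1−0.32) × (1−0.41) = 0.598800
P(Pitch system down) [OR] = 1 − (1−0.04) × (1−0.517000) × (1−0.42) × (1−0.598800) = 0.892104
P(Yaw brake inoperative) [OR] = 1 − (1−0.10) × (1−0.31) = 0.379000
P(Safety chain inoperative) [OR] = 1 − (1−0.30) × (1−0.40) × (1−0.379000) = 0.739180
P(Wind turbine shutdown fails) [AND] = 0.592000 × 0.892104 × 0.739180 × 0.12 = 0.046846
Rounded to 4 decimal places: P(Wind turbine shutdown fails) ≈ 0.0468.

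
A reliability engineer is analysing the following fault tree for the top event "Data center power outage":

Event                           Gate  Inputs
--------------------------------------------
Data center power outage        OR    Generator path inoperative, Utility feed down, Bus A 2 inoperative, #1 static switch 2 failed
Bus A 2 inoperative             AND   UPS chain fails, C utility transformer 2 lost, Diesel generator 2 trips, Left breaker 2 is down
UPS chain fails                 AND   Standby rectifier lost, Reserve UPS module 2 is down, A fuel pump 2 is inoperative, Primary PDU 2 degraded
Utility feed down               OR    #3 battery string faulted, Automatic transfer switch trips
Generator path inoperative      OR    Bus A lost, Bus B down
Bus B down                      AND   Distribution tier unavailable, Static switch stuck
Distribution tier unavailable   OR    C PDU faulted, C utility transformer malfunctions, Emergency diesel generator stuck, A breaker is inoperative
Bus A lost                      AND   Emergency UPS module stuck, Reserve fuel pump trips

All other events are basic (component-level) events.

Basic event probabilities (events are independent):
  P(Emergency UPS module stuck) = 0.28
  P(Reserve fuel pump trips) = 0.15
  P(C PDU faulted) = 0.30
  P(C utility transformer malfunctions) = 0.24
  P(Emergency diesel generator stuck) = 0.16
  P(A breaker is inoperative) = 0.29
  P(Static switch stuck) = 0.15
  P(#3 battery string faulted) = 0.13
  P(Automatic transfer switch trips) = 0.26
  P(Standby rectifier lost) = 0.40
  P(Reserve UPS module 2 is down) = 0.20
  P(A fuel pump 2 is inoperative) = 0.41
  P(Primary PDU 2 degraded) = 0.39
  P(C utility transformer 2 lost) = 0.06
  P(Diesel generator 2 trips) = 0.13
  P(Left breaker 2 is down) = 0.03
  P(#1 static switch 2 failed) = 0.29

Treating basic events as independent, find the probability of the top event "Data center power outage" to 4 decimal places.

P(Bus A lost) [AND] = 0.28 × 0.15 = 0.042000
P(Distribution tier unavailable) [OR] = 1 − (1−0.30) × (1−0.24) × (1−0.16) × (1−0.29) = 0.682715
P(Bus B down) [AND] = 0.682715 × 0.15 = 0.102407
P(Generator path inoperative) [OR] = 1 − (1−0.042000) × (1−0.102407) = 0.140106
P(Utility feed down) [OR] = 1 − (1−0.13) × (1−0.26) = 0.356200
P(UPS chain fails) [AND] = 0.40 × 0.20 × 0.41 × 0.39 = 0.012792
P(Bus A 2 inoperative) [AND] = 0.012792 × 0.06 × 0.13 × 0.03 = 0.000003
P(Data center power outage) [OR] = 1 − (1−0.140106) × (1−0.356200) × (1−0.000003) × (1−0.29) = 0.606945
Rounded to 4 decimal places: P(Data center power outage) ≈ 0.6069.

0.6069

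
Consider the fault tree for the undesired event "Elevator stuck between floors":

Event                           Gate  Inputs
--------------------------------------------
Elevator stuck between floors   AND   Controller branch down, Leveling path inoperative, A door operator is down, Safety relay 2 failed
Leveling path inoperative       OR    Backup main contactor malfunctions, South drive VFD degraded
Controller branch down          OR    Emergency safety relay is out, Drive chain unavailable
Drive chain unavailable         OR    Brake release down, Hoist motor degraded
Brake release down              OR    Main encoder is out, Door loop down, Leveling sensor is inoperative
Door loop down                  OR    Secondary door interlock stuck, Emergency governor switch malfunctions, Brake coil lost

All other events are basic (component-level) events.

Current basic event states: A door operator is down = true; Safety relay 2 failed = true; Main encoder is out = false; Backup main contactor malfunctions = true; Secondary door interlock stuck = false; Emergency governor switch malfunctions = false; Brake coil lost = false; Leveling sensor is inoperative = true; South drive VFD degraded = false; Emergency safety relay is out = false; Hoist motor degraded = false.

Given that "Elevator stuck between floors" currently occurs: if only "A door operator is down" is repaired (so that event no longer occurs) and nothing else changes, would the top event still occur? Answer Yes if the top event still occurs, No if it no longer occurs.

Counterfactual: set "A door operator is down" to not occurred.
Door loop down [OR]: Secondary door interlock stuck=not, Emergency governor switch malfunctions=not, Brake coil lost=not → no input occurs → does not occur.
Brake release down [OR]: Main encoder is out=not, Door loop down=not, Leveling sensor is inoperative=occurs → at least one input occurs → occurs.
Drive chain unavailable [OR]: Brake release down=occurs, Hoist motor degraded=not → at least one input occurs → occurs.
Controller branch down [OR]: Emergency safety relay is out=not, Drive chain unavailable=occurs → at least one input occurs → occurs.
Leveling path inoperative [OR]: Backup main contactor malfunctions=occurs, South drive VFD degraded=not → at least one input occurs → occurs.
Elevator stuck between floors [AND]: Controller branch down=occurs, Leveling path inoperative=occurs, A door operator is down=not, Safety relay 2 failed=occurs → not all inputs occur → does not occur.

No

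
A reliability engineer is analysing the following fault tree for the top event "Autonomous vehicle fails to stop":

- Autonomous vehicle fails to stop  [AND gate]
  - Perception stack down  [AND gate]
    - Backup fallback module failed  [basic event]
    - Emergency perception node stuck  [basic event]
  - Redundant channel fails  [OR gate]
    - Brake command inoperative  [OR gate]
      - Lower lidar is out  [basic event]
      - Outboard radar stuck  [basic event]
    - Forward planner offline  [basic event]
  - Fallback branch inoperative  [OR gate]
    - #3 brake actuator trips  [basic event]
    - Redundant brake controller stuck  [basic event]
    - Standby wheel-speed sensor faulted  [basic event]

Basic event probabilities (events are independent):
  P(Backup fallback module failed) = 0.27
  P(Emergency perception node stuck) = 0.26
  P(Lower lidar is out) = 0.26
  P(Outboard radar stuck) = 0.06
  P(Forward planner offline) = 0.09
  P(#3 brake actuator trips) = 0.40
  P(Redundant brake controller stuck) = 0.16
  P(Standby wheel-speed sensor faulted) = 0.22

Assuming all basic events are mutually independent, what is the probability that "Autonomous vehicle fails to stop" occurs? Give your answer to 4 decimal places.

P(Perception stack down) [AND] = 0.27 × 0.26 = 0.070200
P(Brake command inoperative) [OR] = 1 − (1−0.26) × (1−0.06) = 0.304400
P(Redundant channel fails) [OR] = 1 − (1−0.304400) × (1−0.09) = 0.367004
P(Fallback branch inoperative) [OR] = 1 − (1−0.40) × (1−0.16) × (1−0.22) = 0.606880
P(Autonomous vehicle fails to stop) [AND] = 0.070200 × 0.367004 × 0.606880 = 0.015635
Rounded to 4 decimal places: P(Autonomous vehicle fails to stop) ≈ 0.0156.

0.0156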